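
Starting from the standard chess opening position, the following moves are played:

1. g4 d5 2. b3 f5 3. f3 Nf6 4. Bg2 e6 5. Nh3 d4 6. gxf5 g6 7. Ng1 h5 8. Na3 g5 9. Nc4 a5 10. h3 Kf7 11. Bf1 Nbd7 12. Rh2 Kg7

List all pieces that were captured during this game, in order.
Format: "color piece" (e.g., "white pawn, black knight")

Tracking captures:
  gxf5: captured black pawn

black pawn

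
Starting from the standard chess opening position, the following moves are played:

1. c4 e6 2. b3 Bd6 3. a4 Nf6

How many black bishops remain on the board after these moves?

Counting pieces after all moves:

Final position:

  a b c d e f g h
  ─────────────────
8│♜ ♞ ♝ ♛ ♚ · · ♜│8
7│♟ ♟ ♟ ♟ · ♟ ♟ ♟│7
6│· · · ♝ ♟ ♞ · ·│6
5│· · · · · · · ·│5
4│♙ · ♙ · · · · ·│4
3│· ♙ · · · · · ·│3
2│· · · ♙ ♙ ♙ ♙ ♙│2
1│♖ ♘ ♗ ♕ ♔ ♗ ♘ ♖│1
  ─────────────────
  a b c d e f g h


2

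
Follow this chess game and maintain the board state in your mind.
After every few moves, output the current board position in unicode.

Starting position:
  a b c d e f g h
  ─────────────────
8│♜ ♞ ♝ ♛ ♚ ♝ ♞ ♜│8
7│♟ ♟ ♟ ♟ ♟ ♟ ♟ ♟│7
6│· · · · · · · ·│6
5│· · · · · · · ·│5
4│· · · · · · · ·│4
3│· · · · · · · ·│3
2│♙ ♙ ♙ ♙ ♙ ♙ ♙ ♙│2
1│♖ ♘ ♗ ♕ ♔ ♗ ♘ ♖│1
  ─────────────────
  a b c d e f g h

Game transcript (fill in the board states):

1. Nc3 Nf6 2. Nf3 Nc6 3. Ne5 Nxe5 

  a b c d e f g h
  ─────────────────
8│♜ · ♝ ♛ ♚ ♝ · ♜│8
7│♟ ♟ ♟ ♟ ♟ ♟ ♟ ♟│7
6│· · · · · ♞ · ·│6
5│· · · · ♞ · · ·│5
4│· · · · · · · ·│4
3│· · ♘ · · · · ·│3
2│♙ ♙ ♙ ♙ ♙ ♙ ♙ ♙│2
1│♖ · ♗ ♕ ♔ ♗ · ♖│1
  ─────────────────
  a b c d e f g h

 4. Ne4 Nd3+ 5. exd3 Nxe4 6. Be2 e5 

  a b c d e f g h
  ─────────────────
8│♜ · ♝ ♛ ♚ ♝ · ♜│8
7│♟ ♟ ♟ ♟ · ♟ ♟ ♟│7
6│· · · · · · · ·│6
5│· · · · ♟ · · ·│5
4│· · · · ♞ · · ·│4
3│· · · ♙ · · · ·│3
2│♙ ♙ ♙ ♙ ♗ ♙ ♙ ♙│2
1│♖ · ♗ ♕ ♔ · · ♖│1
  ─────────────────
  a b c d e f g h

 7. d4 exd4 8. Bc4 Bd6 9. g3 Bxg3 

  a b c d e f g h
  ─────────────────
8│♜ · ♝ ♛ ♚ · · ♜│8
7│♟ ♟ ♟ ♟ · ♟ ♟ ♟│7
6│· · · · · · · ·│6
5│· · · · · · · ·│5
4│· · ♗ ♟ ♞ · · ·│4
3│· · · · · · ♝ ·│3
2│♙ ♙ ♙ ♙ · ♙ · ♙│2
1│♖ · ♗ ♕ ♔ · · ♖│1
  ─────────────────
  a b c d e f g h

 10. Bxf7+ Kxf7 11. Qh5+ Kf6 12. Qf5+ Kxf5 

  a b c d e f g h
  ─────────────────
8│♜ · ♝ ♛ · · · ♜│8
7│♟ ♟ ♟ ♟ · · ♟ ♟│7
6│· · · · · · · ·│6
5│· · · · · ♚ · ·│5
4│· · · ♟ ♞ · · ·│4
3│· · · · · · ♝ ·│3
2│♙ ♙ ♙ ♙ · ♙ · ♙│2
1│♖ · ♗ · ♔ · · ♖│1
  ─────────────────
  a b c d e f g h

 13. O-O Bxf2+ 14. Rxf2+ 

  a b c d e f g h
  ─────────────────
8│♜ · ♝ ♛ · · · ♜│8
7│♟ ♟ ♟ ♟ · · ♟ ♟│7
6│· · · · · · · ·│6
5│· · · · · ♚ · ·│5
4│· · · ♟ ♞ · · ·│4
3│· · · · · · · ·│3
2│♙ ♙ ♙ ♙ · ♖ · ♙│2
1│♖ · ♗ · · · ♔ ·│1
  ─────────────────
  a b c d e f g h


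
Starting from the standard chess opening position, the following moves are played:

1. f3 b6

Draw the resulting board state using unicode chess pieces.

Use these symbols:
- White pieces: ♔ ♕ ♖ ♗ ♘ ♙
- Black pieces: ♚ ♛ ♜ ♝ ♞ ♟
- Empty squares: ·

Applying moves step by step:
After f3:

♜ ♞ ♝ ♛ ♚ ♝ ♞ ♜
♟ ♟ ♟ ♟ ♟ ♟ ♟ ♟
· · · · · · · ·
· · · · · · · ·
· · · · · · · ·
· · · · · ♙ · ·
♙ ♙ ♙ ♙ ♙ · ♙ ♙
♖ ♘ ♗ ♕ ♔ ♗ ♘ ♖


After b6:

♜ ♞ ♝ ♛ ♚ ♝ ♞ ♜
♟ · ♟ ♟ ♟ ♟ ♟ ♟
· ♟ · · · · · ·
· · · · · · · ·
· · · · · · · ·
· · · · · ♙ · ·
♙ ♙ ♙ ♙ ♙ · ♙ ♙
♖ ♘ ♗ ♕ ♔ ♗ ♘ ♖



  a b c d e f g h
  ─────────────────
8│♜ ♞ ♝ ♛ ♚ ♝ ♞ ♜│8
7│♟ · ♟ ♟ ♟ ♟ ♟ ♟│7
6│· ♟ · · · · · ·│6
5│· · · · · · · ·│5
4│· · · · · · · ·│4
3│· · · · · ♙ · ·│3
2│♙ ♙ ♙ ♙ ♙ · ♙ ♙│2
1│♖ ♘ ♗ ♕ ♔ ♗ ♘ ♖│1
  ─────────────────
  a b c d e f g h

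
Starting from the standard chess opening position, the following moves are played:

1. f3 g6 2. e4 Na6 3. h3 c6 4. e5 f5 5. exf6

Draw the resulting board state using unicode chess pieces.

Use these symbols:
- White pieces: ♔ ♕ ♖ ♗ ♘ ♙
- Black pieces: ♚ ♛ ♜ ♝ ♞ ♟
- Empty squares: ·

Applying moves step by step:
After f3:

♜ ♞ ♝ ♛ ♚ ♝ ♞ ♜
♟ ♟ ♟ ♟ ♟ ♟ ♟ ♟
· · · · · · · ·
· · · · · · · ·
· · · · · · · ·
· · · · · ♙ · ·
♙ ♙ ♙ ♙ ♙ · ♙ ♙
♖ ♘ ♗ ♕ ♔ ♗ ♘ ♖


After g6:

♜ ♞ ♝ ♛ ♚ ♝ ♞ ♜
♟ ♟ ♟ ♟ ♟ ♟ · ♟
· · · · · · ♟ ·
· · · · · · · ·
· · · · · · · ·
· · · · · ♙ · ·
♙ ♙ ♙ ♙ ♙ · ♙ ♙
♖ ♘ ♗ ♕ ♔ ♗ ♘ ♖


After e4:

♜ ♞ ♝ ♛ ♚ ♝ ♞ ♜
♟ ♟ ♟ ♟ ♟ ♟ · ♟
· · · · · · ♟ ·
· · · · · · · ·
· · · · ♙ · · ·
· · · · · ♙ · ·
♙ ♙ ♙ ♙ · · ♙ ♙
♖ ♘ ♗ ♕ ♔ ♗ ♘ ♖


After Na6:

♜ · ♝ ♛ ♚ ♝ ♞ ♜
♟ ♟ ♟ ♟ ♟ ♟ · ♟
♞ · · · · · ♟ ·
· · · · · · · ·
· · · · ♙ · · ·
· · · · · ♙ · ·
♙ ♙ ♙ ♙ · · ♙ ♙
♖ ♘ ♗ ♕ ♔ ♗ ♘ ♖


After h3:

♜ · ♝ ♛ ♚ ♝ ♞ ♜
♟ ♟ ♟ ♟ ♟ ♟ · ♟
♞ · · · · · ♟ ·
· · · · · · · ·
· · · · ♙ · · ·
· · · · · ♙ · ♙
♙ ♙ ♙ ♙ · · ♙ ·
♖ ♘ ♗ ♕ ♔ ♗ ♘ ♖


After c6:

♜ · ♝ ♛ ♚ ♝ ♞ ♜
♟ ♟ · ♟ ♟ ♟ · ♟
♞ · ♟ · · · ♟ ·
· · · · · · · ·
· · · · ♙ · · ·
· · · · · ♙ · ♙
♙ ♙ ♙ ♙ · · ♙ ·
♖ ♘ ♗ ♕ ♔ ♗ ♘ ♖


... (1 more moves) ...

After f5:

♜ · ♝ ♛ ♚ ♝ ♞ ♜
♟ ♟ · ♟ ♟ · · ♟
♞ · ♟ · · · ♟ ·
· · · · ♙ ♟ · ·
· · · · · · · ·
· · · · · ♙ · ♙
♙ ♙ ♙ ♙ · · ♙ ·
♖ ♘ ♗ ♕ ♔ ♗ ♘ ♖


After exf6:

♜ · ♝ ♛ ♚ ♝ ♞ ♜
♟ ♟ · ♟ ♟ · · ♟
♞ · ♟ · · ♙ ♟ ·
· · · · · · · ·
· · · · · · · ·
· · · · · ♙ · ♙
♙ ♙ ♙ ♙ · · ♙ ·
♖ ♘ ♗ ♕ ♔ ♗ ♘ ♖



  a b c d e f g h
  ─────────────────
8│♜ · ♝ ♛ ♚ ♝ ♞ ♜│8
7│♟ ♟ · ♟ ♟ · · ♟│7
6│♞ · ♟ · · ♙ ♟ ·│6
5│· · · · · · · ·│5
4│· · · · · · · ·│4
3│· · · · · ♙ · ♙│3
2│♙ ♙ ♙ ♙ · · ♙ ·│2
1│♖ ♘ ♗ ♕ ♔ ♗ ♘ ♖│1
  ─────────────────
  a b c d e f g h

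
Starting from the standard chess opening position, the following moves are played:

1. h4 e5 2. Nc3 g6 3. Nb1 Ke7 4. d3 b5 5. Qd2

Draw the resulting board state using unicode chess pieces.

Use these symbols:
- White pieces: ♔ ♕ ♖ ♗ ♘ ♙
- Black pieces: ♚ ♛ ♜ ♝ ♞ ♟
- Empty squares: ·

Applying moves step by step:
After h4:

♜ ♞ ♝ ♛ ♚ ♝ ♞ ♜
♟ ♟ ♟ ♟ ♟ ♟ ♟ ♟
· · · · · · · ·
· · · · · · · ·
· · · · · · · ♙
· · · · · · · ·
♙ ♙ ♙ ♙ ♙ ♙ ♙ ·
♖ ♘ ♗ ♕ ♔ ♗ ♘ ♖


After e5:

♜ ♞ ♝ ♛ ♚ ♝ ♞ ♜
♟ ♟ ♟ ♟ · ♟ ♟ ♟
· · · · · · · ·
· · · · ♟ · · ·
· · · · · · · ♙
· · · · · · · ·
♙ ♙ ♙ ♙ ♙ ♙ ♙ ·
♖ ♘ ♗ ♕ ♔ ♗ ♘ ♖


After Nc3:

♜ ♞ ♝ ♛ ♚ ♝ ♞ ♜
♟ ♟ ♟ ♟ · ♟ ♟ ♟
· · · · · · · ·
· · · · ♟ · · ·
· · · · · · · ♙
· · ♘ · · · · ·
♙ ♙ ♙ ♙ ♙ ♙ ♙ ·
♖ · ♗ ♕ ♔ ♗ ♘ ♖


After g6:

♜ ♞ ♝ ♛ ♚ ♝ ♞ ♜
♟ ♟ ♟ ♟ · ♟ · ♟
· · · · · · ♟ ·
· · · · ♟ · · ·
· · · · · · · ♙
· · ♘ · · · · ·
♙ ♙ ♙ ♙ ♙ ♙ ♙ ·
♖ · ♗ ♕ ♔ ♗ ♘ ♖


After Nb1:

♜ ♞ ♝ ♛ ♚ ♝ ♞ ♜
♟ ♟ ♟ ♟ · ♟ · ♟
· · · · · · ♟ ·
· · · · ♟ · · ·
· · · · · · · ♙
· · · · · · · ·
♙ ♙ ♙ ♙ ♙ ♙ ♙ ·
♖ ♘ ♗ ♕ ♔ ♗ ♘ ♖


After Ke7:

♜ ♞ ♝ ♛ · ♝ ♞ ♜
♟ ♟ ♟ ♟ ♚ ♟ · ♟
· · · · · · ♟ ·
· · · · ♟ · · ·
· · · · · · · ♙
· · · · · · · ·
♙ ♙ ♙ ♙ ♙ ♙ ♙ ·
♖ ♘ ♗ ♕ ♔ ♗ ♘ ♖


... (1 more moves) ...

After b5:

♜ ♞ ♝ ♛ · ♝ ♞ ♜
♟ · ♟ ♟ ♚ ♟ · ♟
· · · · · · ♟ ·
· ♟ · · ♟ · · ·
· · · · · · · ♙
· · · ♙ · · · ·
♙ ♙ ♙ · ♙ ♙ ♙ ·
♖ ♘ ♗ ♕ ♔ ♗ ♘ ♖


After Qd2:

♜ ♞ ♝ ♛ · ♝ ♞ ♜
♟ · ♟ ♟ ♚ ♟ · ♟
· · · · · · ♟ ·
· ♟ · · ♟ · · ·
· · · · · · · ♙
· · · ♙ · · · ·
♙ ♙ ♙ ♕ ♙ ♙ ♙ ·
♖ ♘ ♗ · ♔ ♗ ♘ ♖



  a b c d e f g h
  ─────────────────
8│♜ ♞ ♝ ♛ · ♝ ♞ ♜│8
7│♟ · ♟ ♟ ♚ ♟ · ♟│7
6│· · · · · · ♟ ·│6
5│· ♟ · · ♟ · · ·│5
4│· · · · · · · ♙│4
3│· · · ♙ · · · ·│3
2│♙ ♙ ♙ ♕ ♙ ♙ ♙ ·│2
1│♖ ♘ ♗ · ♔ ♗ ♘ ♖│1
  ─────────────────
  a b c d e f g h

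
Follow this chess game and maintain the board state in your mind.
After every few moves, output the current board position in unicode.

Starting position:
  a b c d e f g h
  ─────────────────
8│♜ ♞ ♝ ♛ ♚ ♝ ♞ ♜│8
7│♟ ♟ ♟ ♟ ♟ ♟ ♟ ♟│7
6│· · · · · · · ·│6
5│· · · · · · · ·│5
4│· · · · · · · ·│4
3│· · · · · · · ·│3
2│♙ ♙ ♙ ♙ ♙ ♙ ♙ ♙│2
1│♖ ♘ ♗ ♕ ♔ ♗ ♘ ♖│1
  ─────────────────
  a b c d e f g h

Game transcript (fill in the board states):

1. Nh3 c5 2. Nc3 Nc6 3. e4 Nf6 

  a b c d e f g h
  ─────────────────
8│♜ · ♝ ♛ ♚ ♝ · ♜│8
7│♟ ♟ · ♟ ♟ ♟ ♟ ♟│7
6│· · ♞ · · ♞ · ·│6
5│· · ♟ · · · · ·│5
4│· · · · ♙ · · ·│4
3│· · ♘ · · · · ♘│3
2│♙ ♙ ♙ ♙ · ♙ ♙ ♙│2
1│♖ · ♗ ♕ ♔ ♗ · ♖│1
  ─────────────────
  a b c d e f g h

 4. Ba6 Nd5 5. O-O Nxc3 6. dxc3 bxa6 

  a b c d e f g h
  ─────────────────
8│♜ · ♝ ♛ ♚ ♝ · ♜│8
7│♟ · · ♟ ♟ ♟ ♟ ♟│7
6│♟ · ♞ · · · · ·│6
5│· · ♟ · · · · ·│5
4│· · · · ♙ · · ·│4
3│· · ♙ · · · · ♘│3
2│♙ ♙ ♙ · · ♙ ♙ ♙│2
1│♖ · ♗ ♕ · ♖ ♔ ·│1
  ─────────────────
  a b c d e f g h

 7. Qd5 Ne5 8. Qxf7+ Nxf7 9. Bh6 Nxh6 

  a b c d e f g h
  ─────────────────
8│♜ · ♝ ♛ ♚ ♝ · ♜│8
7│♟ · · ♟ ♟ · ♟ ♟│7
6│♟ · · · · · · ♞│6
5│· · ♟ · · · · ·│5
4│· · · · ♙ · · ·│4
3│· · ♙ · · · · ♘│3
2│♙ ♙ ♙ · · ♙ ♙ ♙│2
1│♖ · · · · ♖ ♔ ·│1
  ─────────────────
  a b c d e f g h

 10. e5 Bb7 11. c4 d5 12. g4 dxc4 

  a b c d e f g h
  ─────────────────
8│♜ · · ♛ ♚ ♝ · ♜│8
7│♟ ♝ · · ♟ · ♟ ♟│7
6│♟ · · · · · · ♞│6
5│· · ♟ · ♙ · · ·│5
4│· · ♟ · · · ♙ ·│4
3│· · · · · · · ♘│3
2│♙ ♙ ♙ · · ♙ · ♙│2
1│♖ · · · · ♖ ♔ ·│1
  ─────────────────
  a b c d e f g h

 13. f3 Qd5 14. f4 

  a b c d e f g h
  ─────────────────
8│♜ · · · ♚ ♝ · ♜│8
7│♟ ♝ · · ♟ · ♟ ♟│7
6│♟ · · · · · · ♞│6
5│· · ♟ ♛ ♙ · · ·│5
4│· · ♟ · · ♙ ♙ ·│4
3│· · · · · · · ♘│3
2│♙ ♙ ♙ · · · · ♙│2
1│♖ · · · · ♖ ♔ ·│1
  ─────────────────
  a b c d e f g h


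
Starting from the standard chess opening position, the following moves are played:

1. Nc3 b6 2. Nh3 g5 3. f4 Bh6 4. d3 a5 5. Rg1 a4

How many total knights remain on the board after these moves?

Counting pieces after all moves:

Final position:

  a b c d e f g h
  ─────────────────
8│♜ ♞ ♝ ♛ ♚ · ♞ ♜│8
7│· · ♟ ♟ ♟ ♟ · ♟│7
6│· ♟ · · · · · ♝│6
5│· · · · · · ♟ ·│5
4│♟ · · · · ♙ · ·│4
3│· · ♘ ♙ · · · ♘│3
2│♙ ♙ ♙ · ♙ · ♙ ♙│2
1│♖ · ♗ ♕ ♔ ♗ ♖ ·│1
  ─────────────────
  a b c d e f g h


4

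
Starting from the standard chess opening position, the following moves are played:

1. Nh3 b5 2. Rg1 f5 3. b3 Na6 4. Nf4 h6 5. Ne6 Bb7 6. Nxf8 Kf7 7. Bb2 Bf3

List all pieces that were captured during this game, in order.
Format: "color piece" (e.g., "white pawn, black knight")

Tracking captures:
  Nxf8: captured black bishop

black bishop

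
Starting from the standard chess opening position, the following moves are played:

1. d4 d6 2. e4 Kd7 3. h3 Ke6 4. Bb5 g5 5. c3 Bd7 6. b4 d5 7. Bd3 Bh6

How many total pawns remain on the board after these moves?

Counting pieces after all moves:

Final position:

  a b c d e f g h
  ─────────────────
8│♜ ♞ · ♛ · · ♞ ♜│8
7│♟ ♟ ♟ ♝ ♟ ♟ · ♟│7
6│· · · · ♚ · · ♝│6
5│· · · ♟ · · ♟ ·│5
4│· ♙ · ♙ ♙ · · ·│4
3│· · ♙ ♗ · · · ♙│3
2│♙ · · · · ♙ ♙ ·│2
1│♖ ♘ ♗ ♕ ♔ · ♘ ♖│1
  ─────────────────
  a b c d e f g h


16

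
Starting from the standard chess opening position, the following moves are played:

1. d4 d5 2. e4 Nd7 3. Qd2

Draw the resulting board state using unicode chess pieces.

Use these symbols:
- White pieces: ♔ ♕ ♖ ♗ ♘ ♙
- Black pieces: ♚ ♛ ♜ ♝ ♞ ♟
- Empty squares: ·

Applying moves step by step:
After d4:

♜ ♞ ♝ ♛ ♚ ♝ ♞ ♜
♟ ♟ ♟ ♟ ♟ ♟ ♟ ♟
· · · · · · · ·
· · · · · · · ·
· · · ♙ · · · ·
· · · · · · · ·
♙ ♙ ♙ · ♙ ♙ ♙ ♙
♖ ♘ ♗ ♕ ♔ ♗ ♘ ♖


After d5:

♜ ♞ ♝ ♛ ♚ ♝ ♞ ♜
♟ ♟ ♟ · ♟ ♟ ♟ ♟
· · · · · · · ·
· · · ♟ · · · ·
· · · ♙ · · · ·
· · · · · · · ·
♙ ♙ ♙ · ♙ ♙ ♙ ♙
♖ ♘ ♗ ♕ ♔ ♗ ♘ ♖


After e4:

♜ ♞ ♝ ♛ ♚ ♝ ♞ ♜
♟ ♟ ♟ · ♟ ♟ ♟ ♟
· · · · · · · ·
· · · ♟ · · · ·
· · · ♙ ♙ · · ·
· · · · · · · ·
♙ ♙ ♙ · · ♙ ♙ ♙
♖ ♘ ♗ ♕ ♔ ♗ ♘ ♖


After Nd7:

♜ · ♝ ♛ ♚ ♝ ♞ ♜
♟ ♟ ♟ ♞ ♟ ♟ ♟ ♟
· · · · · · · ·
· · · ♟ · · · ·
· · · ♙ ♙ · · ·
· · · · · · · ·
♙ ♙ ♙ · · ♙ ♙ ♙
♖ ♘ ♗ ♕ ♔ ♗ ♘ ♖


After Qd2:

♜ · ♝ ♛ ♚ ♝ ♞ ♜
♟ ♟ ♟ ♞ ♟ ♟ ♟ ♟
· · · · · · · ·
· · · ♟ · · · ·
· · · ♙ ♙ · · ·
· · · · · · · ·
♙ ♙ ♙ ♕ · ♙ ♙ ♙
♖ ♘ ♗ · ♔ ♗ ♘ ♖



  a b c d e f g h
  ─────────────────
8│♜ · ♝ ♛ ♚ ♝ ♞ ♜│8
7│♟ ♟ ♟ ♞ ♟ ♟ ♟ ♟│7
6│· · · · · · · ·│6
5│· · · ♟ · · · ·│5
4│· · · ♙ ♙ · · ·│4
3│· · · · · · · ·│3
2│♙ ♙ ♙ ♕ · ♙ ♙ ♙│2
1│♖ ♘ ♗ · ♔ ♗ ♘ ♖│1
  ─────────────────
  a b c d e f g h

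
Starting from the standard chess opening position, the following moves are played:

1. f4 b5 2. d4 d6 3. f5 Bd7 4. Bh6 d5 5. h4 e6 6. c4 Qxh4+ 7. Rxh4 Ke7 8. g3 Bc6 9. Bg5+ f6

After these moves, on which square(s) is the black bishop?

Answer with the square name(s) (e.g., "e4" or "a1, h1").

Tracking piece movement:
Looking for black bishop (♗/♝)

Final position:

  a b c d e f g h
  ─────────────────
8│♜ ♞ · · · ♝ ♞ ♜│8
7│♟ · ♟ · ♚ · ♟ ♟│7
6│· · ♝ · ♟ ♟ · ·│6
5│· ♟ · ♟ · ♙ ♗ ·│5
4│· · ♙ ♙ · · · ♖│4
3│· · · · · · ♙ ·│3
2│♙ ♙ · · ♙ · · ·│2
1│♖ ♘ · ♕ ♔ ♗ ♘ ·│1
  ─────────────────
  a b c d e f g h


c6, f8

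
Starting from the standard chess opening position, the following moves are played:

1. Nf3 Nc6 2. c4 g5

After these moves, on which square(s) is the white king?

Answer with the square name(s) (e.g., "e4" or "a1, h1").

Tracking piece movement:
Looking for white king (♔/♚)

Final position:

  a b c d e f g h
  ─────────────────
8│♜ · ♝ ♛ ♚ ♝ ♞ ♜│8
7│♟ ♟ ♟ ♟ ♟ ♟ · ♟│7
6│· · ♞ · · · · ·│6
5│· · · · · · ♟ ·│5
4│· · ♙ · · · · ·│4
3│· · · · · ♘ · ·│3
2│♙ ♙ · ♙ ♙ ♙ ♙ ♙│2
1│♖ ♘ ♗ ♕ ♔ ♗ · ♖│1
  ─────────────────
  a b c d e f g h


e1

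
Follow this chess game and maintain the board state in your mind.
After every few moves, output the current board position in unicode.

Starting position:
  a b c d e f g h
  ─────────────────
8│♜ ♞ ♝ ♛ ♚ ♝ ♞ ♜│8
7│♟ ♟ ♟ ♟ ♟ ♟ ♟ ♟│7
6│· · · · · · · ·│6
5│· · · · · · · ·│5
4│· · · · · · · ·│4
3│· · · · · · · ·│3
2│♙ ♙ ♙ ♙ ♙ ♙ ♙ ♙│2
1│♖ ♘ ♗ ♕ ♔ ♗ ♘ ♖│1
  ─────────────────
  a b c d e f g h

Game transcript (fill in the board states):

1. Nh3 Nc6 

  a b c d e f g h
  ─────────────────
8│♜ · ♝ ♛ ♚ ♝ ♞ ♜│8
7│♟ ♟ ♟ ♟ ♟ ♟ ♟ ♟│7
6│· · ♞ · · · · ·│6
5│· · · · · · · ·│5
4│· · · · · · · ·│4
3│· · · · · · · ♘│3
2│♙ ♙ ♙ ♙ ♙ ♙ ♙ ♙│2
1│♖ ♘ ♗ ♕ ♔ ♗ · ♖│1
  ─────────────────
  a b c d e f g h

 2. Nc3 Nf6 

  a b c d e f g h
  ─────────────────
8│♜ · ♝ ♛ ♚ ♝ · ♜│8
7│♟ ♟ ♟ ♟ ♟ ♟ ♟ ♟│7
6│· · ♞ · · ♞ · ·│6
5│· · · · · · · ·│5
4│· · · · · · · ·│4
3│· · ♘ · · · · ♘│3
2│♙ ♙ ♙ ♙ ♙ ♙ ♙ ♙│2
1│♖ · ♗ ♕ ♔ ♗ · ♖│1
  ─────────────────
  a b c d e f g h

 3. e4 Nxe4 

  a b c d e f g h
  ─────────────────
8│♜ · ♝ ♛ ♚ ♝ · ♜│8
7│♟ ♟ ♟ ♟ ♟ ♟ ♟ ♟│7
6│· · ♞ · · · · ·│6
5│· · · · · · · ·│5
4│· · · · ♞ · · ·│4
3│· · ♘ · · · · ♘│3
2│♙ ♙ ♙ ♙ · ♙ ♙ ♙│2
1│♖ · ♗ ♕ ♔ ♗ · ♖│1
  ─────────────────
  a b c d e f g h

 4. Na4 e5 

  a b c d e f g h
  ─────────────────
8│♜ · ♝ ♛ ♚ ♝ · ♜│8
7│♟ ♟ ♟ ♟ · ♟ ♟ ♟│7
6│· · ♞ · · · · ·│6
5│· · · · ♟ · · ·│5
4│♘ · · · ♞ · · ·│4
3│· · · · · · · ♘│3
2│♙ ♙ ♙ ♙ · ♙ ♙ ♙│2
1│♖ · ♗ ♕ ♔ ♗ · ♖│1
  ─────────────────
  a b c d e f g h

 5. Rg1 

  a b c d e f g h
  ─────────────────
8│♜ · ♝ ♛ ♚ ♝ · ♜│8
7│♟ ♟ ♟ ♟ · ♟ ♟ ♟│7
6│· · ♞ · · · · ·│6
5│· · · · ♟ · · ·│5
4│♘ · · · ♞ · · ·│4
3│· · · · · · · ♘│3
2│♙ ♙ ♙ ♙ · ♙ ♙ ♙│2
1│♖ · ♗ ♕ ♔ ♗ ♖ ·│1
  ─────────────────
  a b c d e f g h


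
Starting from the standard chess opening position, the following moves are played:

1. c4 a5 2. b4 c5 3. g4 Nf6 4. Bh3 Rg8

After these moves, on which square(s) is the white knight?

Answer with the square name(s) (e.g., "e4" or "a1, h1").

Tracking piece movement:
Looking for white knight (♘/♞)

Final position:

  a b c d e f g h
  ─────────────────
8│♜ ♞ ♝ ♛ ♚ ♝ ♜ ·│8
7│· ♟ · ♟ ♟ ♟ ♟ ♟│7
6│· · · · · ♞ · ·│6
5│♟ · ♟ · · · · ·│5
4│· ♙ ♙ · · · ♙ ·│4
3│· · · · · · · ♗│3
2│♙ · · ♙ ♙ ♙ · ♙│2
1│♖ ♘ ♗ ♕ ♔ · ♘ ♖│1
  ─────────────────
  a b c d e f g h


b1, g1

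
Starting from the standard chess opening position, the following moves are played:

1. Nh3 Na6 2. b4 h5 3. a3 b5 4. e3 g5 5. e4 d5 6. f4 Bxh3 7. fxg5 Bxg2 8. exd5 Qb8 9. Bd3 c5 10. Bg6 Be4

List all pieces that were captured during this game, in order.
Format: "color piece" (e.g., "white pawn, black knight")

Tracking captures:
  Bxh3: captured white knight
  fxg5: captured black pawn
  Bxg2: captured white pawn
  exd5: captured black pawn

white knight, black pawn, white pawn, black pawn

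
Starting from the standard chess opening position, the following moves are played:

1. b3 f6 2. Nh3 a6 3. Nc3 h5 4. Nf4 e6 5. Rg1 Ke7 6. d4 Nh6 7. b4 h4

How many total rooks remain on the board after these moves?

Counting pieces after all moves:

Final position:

  a b c d e f g h
  ─────────────────
8│♜ ♞ ♝ ♛ · ♝ · ♜│8
7│· ♟ ♟ ♟ ♚ · ♟ ·│7
6│♟ · · · ♟ ♟ · ♞│6
5│· · · · · · · ·│5
4│· ♙ · ♙ · ♘ · ♟│4
3│· · ♘ · · · · ·│3
2│♙ · ♙ · ♙ ♙ ♙ ♙│2
1│♖ · ♗ ♕ ♔ ♗ ♖ ·│1
  ─────────────────
  a b c d e f g h


4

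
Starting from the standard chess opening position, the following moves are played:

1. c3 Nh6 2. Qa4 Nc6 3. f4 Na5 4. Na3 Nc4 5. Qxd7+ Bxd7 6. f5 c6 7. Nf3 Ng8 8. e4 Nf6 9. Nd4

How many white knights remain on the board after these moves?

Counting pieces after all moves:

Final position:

  a b c d e f g h
  ─────────────────
8│♜ · · ♛ ♚ ♝ · ♜│8
7│♟ ♟ · ♝ ♟ ♟ ♟ ♟│7
6│· · ♟ · · ♞ · ·│6
5│· · · · · ♙ · ·│5
4│· · ♞ ♘ ♙ · · ·│4
3│♘ · ♙ · · · · ·│3
2│♙ ♙ · ♙ · · ♙ ♙│2
1│♖ · ♗ · ♔ ♗ · ♖│1
  ─────────────────
  a b c d e f g h


2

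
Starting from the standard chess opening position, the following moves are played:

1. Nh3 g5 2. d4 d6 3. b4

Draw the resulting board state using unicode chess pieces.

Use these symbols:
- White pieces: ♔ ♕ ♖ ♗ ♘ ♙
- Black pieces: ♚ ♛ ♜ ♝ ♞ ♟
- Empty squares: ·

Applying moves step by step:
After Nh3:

♜ ♞ ♝ ♛ ♚ ♝ ♞ ♜
♟ ♟ ♟ ♟ ♟ ♟ ♟ ♟
· · · · · · · ·
· · · · · · · ·
· · · · · · · ·
· · · · · · · ♘
♙ ♙ ♙ ♙ ♙ ♙ ♙ ♙
♖ ♘ ♗ ♕ ♔ ♗ · ♖


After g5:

♜ ♞ ♝ ♛ ♚ ♝ ♞ ♜
♟ ♟ ♟ ♟ ♟ ♟ · ♟
· · · · · · · ·
· · · · · · ♟ ·
· · · · · · · ·
· · · · · · · ♘
♙ ♙ ♙ ♙ ♙ ♙ ♙ ♙
♖ ♘ ♗ ♕ ♔ ♗ · ♖


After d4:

♜ ♞ ♝ ♛ ♚ ♝ ♞ ♜
♟ ♟ ♟ ♟ ♟ ♟ · ♟
· · · · · · · ·
· · · · · · ♟ ·
· · · ♙ · · · ·
· · · · · · · ♘
♙ ♙ ♙ · ♙ ♙ ♙ ♙
♖ ♘ ♗ ♕ ♔ ♗ · ♖


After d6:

♜ ♞ ♝ ♛ ♚ ♝ ♞ ♜
♟ ♟ ♟ · ♟ ♟ · ♟
· · · ♟ · · · ·
· · · · · · ♟ ·
· · · ♙ · · · ·
· · · · · · · ♘
♙ ♙ ♙ · ♙ ♙ ♙ ♙
♖ ♘ ♗ ♕ ♔ ♗ · ♖


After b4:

♜ ♞ ♝ ♛ ♚ ♝ ♞ ♜
♟ ♟ ♟ · ♟ ♟ · ♟
· · · ♟ · · · ·
· · · · · · ♟ ·
· ♙ · ♙ · · · ·
· · · · · · · ♘
♙ · ♙ · ♙ ♙ ♙ ♙
♖ ♘ ♗ ♕ ♔ ♗ · ♖



  a b c d e f g h
  ─────────────────
8│♜ ♞ ♝ ♛ ♚ ♝ ♞ ♜│8
7│♟ ♟ ♟ · ♟ ♟ · ♟│7
6│· · · ♟ · · · ·│6
5│· · · · · · ♟ ·│5
4│· ♙ · ♙ · · · ·│4
3│· · · · · · · ♘│3
2│♙ · ♙ · ♙ ♙ ♙ ♙│2
1│♖ ♘ ♗ ♕ ♔ ♗ · ♖│1
  ─────────────────
  a b c d e f g h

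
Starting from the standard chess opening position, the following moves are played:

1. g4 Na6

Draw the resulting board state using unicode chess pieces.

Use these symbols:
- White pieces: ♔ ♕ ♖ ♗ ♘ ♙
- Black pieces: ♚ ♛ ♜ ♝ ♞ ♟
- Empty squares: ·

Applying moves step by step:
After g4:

♜ ♞ ♝ ♛ ♚ ♝ ♞ ♜
♟ ♟ ♟ ♟ ♟ ♟ ♟ ♟
· · · · · · · ·
· · · · · · · ·
· · · · · · ♙ ·
· · · · · · · ·
♙ ♙ ♙ ♙ ♙ ♙ · ♙
♖ ♘ ♗ ♕ ♔ ♗ ♘ ♖


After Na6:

♜ · ♝ ♛ ♚ ♝ ♞ ♜
♟ ♟ ♟ ♟ ♟ ♟ ♟ ♟
♞ · · · · · · ·
· · · · · · · ·
· · · · · · ♙ ·
· · · · · · · ·
♙ ♙ ♙ ♙ ♙ ♙ · ♙
♖ ♘ ♗ ♕ ♔ ♗ ♘ ♖



  a b c d e f g h
  ─────────────────
8│♜ · ♝ ♛ ♚ ♝ ♞ ♜│8
7│♟ ♟ ♟ ♟ ♟ ♟ ♟ ♟│7
6│♞ · · · · · · ·│6
5│· · · · · · · ·│5
4│· · · · · · ♙ ·│4
3│· · · · · · · ·│3
2│♙ ♙ ♙ ♙ ♙ ♙ · ♙│2
1│♖ ♘ ♗ ♕ ♔ ♗ ♘ ♖│1
  ─────────────────
  a b c d e f g h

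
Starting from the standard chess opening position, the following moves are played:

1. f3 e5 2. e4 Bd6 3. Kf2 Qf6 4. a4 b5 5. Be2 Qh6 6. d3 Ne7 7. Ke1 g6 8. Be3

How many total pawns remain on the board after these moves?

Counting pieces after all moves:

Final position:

  a b c d e f g h
  ─────────────────
8│♜ ♞ ♝ · ♚ · · ♜│8
7│♟ · ♟ ♟ ♞ ♟ · ♟│7
6│· · · ♝ · · ♟ ♛│6
5│· ♟ · · ♟ · · ·│5
4│♙ · · · ♙ · · ·│4
3│· · · ♙ ♗ ♙ · ·│3
2│· ♙ ♙ · ♗ · ♙ ♙│2
1│♖ ♘ · ♕ ♔ · ♘ ♖│1
  ─────────────────
  a b c d e f g h


16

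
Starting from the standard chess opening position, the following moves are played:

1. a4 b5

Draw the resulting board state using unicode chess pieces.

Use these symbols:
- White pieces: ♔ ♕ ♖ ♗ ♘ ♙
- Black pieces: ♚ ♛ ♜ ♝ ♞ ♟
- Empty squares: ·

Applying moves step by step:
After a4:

♜ ♞ ♝ ♛ ♚ ♝ ♞ ♜
♟ ♟ ♟ ♟ ♟ ♟ ♟ ♟
· · · · · · · ·
· · · · · · · ·
♙ · · · · · · ·
· · · · · · · ·
· ♙ ♙ ♙ ♙ ♙ ♙ ♙
♖ ♘ ♗ ♕ ♔ ♗ ♘ ♖


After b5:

♜ ♞ ♝ ♛ ♚ ♝ ♞ ♜
♟ · ♟ ♟ ♟ ♟ ♟ ♟
· · · · · · · ·
· ♟ · · · · · ·
♙ · · · · · · ·
· · · · · · · ·
· ♙ ♙ ♙ ♙ ♙ ♙ ♙
♖ ♘ ♗ ♕ ♔ ♗ ♘ ♖



  a b c d e f g h
  ─────────────────
8│♜ ♞ ♝ ♛ ♚ ♝ ♞ ♜│8
7│♟ · ♟ ♟ ♟ ♟ ♟ ♟│7
6│· · · · · · · ·│6
5│· ♟ · · · · · ·│5
4│♙ · · · · · · ·│4
3│· · · · · · · ·│3
2│· ♙ ♙ ♙ ♙ ♙ ♙ ♙│2
1│♖ ♘ ♗ ♕ ♔ ♗ ♘ ♖│1
  ─────────────────
  a b c d e f g h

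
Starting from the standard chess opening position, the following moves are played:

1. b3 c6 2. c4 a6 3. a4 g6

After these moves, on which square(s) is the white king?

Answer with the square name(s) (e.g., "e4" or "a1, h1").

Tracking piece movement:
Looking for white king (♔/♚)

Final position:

  a b c d e f g h
  ─────────────────
8│♜ ♞ ♝ ♛ ♚ ♝ ♞ ♜│8
7│· ♟ · ♟ ♟ ♟ · ♟│7
6│♟ · ♟ · · · ♟ ·│6
5│· · · · · · · ·│5
4│♙ · ♙ · · · · ·│4
3│· ♙ · · · · · ·│3
2│· · · ♙ ♙ ♙ ♙ ♙│2
1│♖ ♘ ♗ ♕ ♔ ♗ ♘ ♖│1
  ─────────────────
  a b c d e f g h


e1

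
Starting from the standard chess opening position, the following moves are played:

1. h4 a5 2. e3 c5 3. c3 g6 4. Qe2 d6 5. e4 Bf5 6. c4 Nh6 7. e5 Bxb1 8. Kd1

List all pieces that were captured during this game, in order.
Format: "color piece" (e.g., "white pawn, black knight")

Tracking captures:
  Bxb1: captured white knight

white knight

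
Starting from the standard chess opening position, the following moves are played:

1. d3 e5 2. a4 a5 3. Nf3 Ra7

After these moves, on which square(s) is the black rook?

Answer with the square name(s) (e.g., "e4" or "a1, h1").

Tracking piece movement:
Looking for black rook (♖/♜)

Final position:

  a b c d e f g h
  ─────────────────
8│· ♞ ♝ ♛ ♚ ♝ ♞ ♜│8
7│♜ ♟ ♟ ♟ · ♟ ♟ ♟│7
6│· · · · · · · ·│6
5│♟ · · · ♟ · · ·│5
4│♙ · · · · · · ·│4
3│· · · ♙ · ♘ · ·│3
2│· ♙ ♙ · ♙ ♙ ♙ ♙│2
1│♖ ♘ ♗ ♕ ♔ ♗ · ♖│1
  ─────────────────
  a b c d e f g h


a7, h8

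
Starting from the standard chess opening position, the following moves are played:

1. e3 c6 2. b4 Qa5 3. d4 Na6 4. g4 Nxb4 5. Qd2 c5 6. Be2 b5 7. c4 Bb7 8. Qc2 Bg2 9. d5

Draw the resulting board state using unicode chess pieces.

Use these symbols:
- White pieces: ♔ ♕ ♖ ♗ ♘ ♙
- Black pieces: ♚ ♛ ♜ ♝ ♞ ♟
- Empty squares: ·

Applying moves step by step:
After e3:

♜ ♞ ♝ ♛ ♚ ♝ ♞ ♜
♟ ♟ ♟ ♟ ♟ ♟ ♟ ♟
· · · · · · · ·
· · · · · · · ·
· · · · · · · ·
· · · · ♙ · · ·
♙ ♙ ♙ ♙ · ♙ ♙ ♙
♖ ♘ ♗ ♕ ♔ ♗ ♘ ♖


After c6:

♜ ♞ ♝ ♛ ♚ ♝ ♞ ♜
♟ ♟ · ♟ ♟ ♟ ♟ ♟
· · ♟ · · · · ·
· · · · · · · ·
· · · · · · · ·
· · · · ♙ · · ·
♙ ♙ ♙ ♙ · ♙ ♙ ♙
♖ ♘ ♗ ♕ ♔ ♗ ♘ ♖


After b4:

♜ ♞ ♝ ♛ ♚ ♝ ♞ ♜
♟ ♟ · ♟ ♟ ♟ ♟ ♟
· · ♟ · · · · ·
· · · · · · · ·
· ♙ · · · · · ·
· · · · ♙ · · ·
♙ · ♙ ♙ · ♙ ♙ ♙
♖ ♘ ♗ ♕ ♔ ♗ ♘ ♖


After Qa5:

♜ ♞ ♝ · ♚ ♝ ♞ ♜
♟ ♟ · ♟ ♟ ♟ ♟ ♟
· · ♟ · · · · ·
♛ · · · · · · ·
· ♙ · · · · · ·
· · · · ♙ · · ·
♙ · ♙ ♙ · ♙ ♙ ♙
♖ ♘ ♗ ♕ ♔ ♗ ♘ ♖


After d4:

♜ ♞ ♝ · ♚ ♝ ♞ ♜
♟ ♟ · ♟ ♟ ♟ ♟ ♟
· · ♟ · · · · ·
♛ · · · · · · ·
· ♙ · ♙ · · · ·
· · · · ♙ · · ·
♙ · ♙ · · ♙ ♙ ♙
♖ ♘ ♗ ♕ ♔ ♗ ♘ ♖


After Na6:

♜ · ♝ · ♚ ♝ ♞ ♜
♟ ♟ · ♟ ♟ ♟ ♟ ♟
♞ · ♟ · · · · ·
♛ · · · · · · ·
· ♙ · ♙ · · · ·
· · · · ♙ · · ·
♙ · ♙ · · ♙ ♙ ♙
♖ ♘ ♗ ♕ ♔ ♗ ♘ ♖


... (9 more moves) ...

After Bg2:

♜ · · · ♚ ♝ ♞ ♜
♟ · · ♟ ♟ ♟ ♟ ♟
· · · · · · · ·
♛ ♟ ♟ · · · · ·
· ♞ ♙ ♙ · · ♙ ·
· · · · ♙ · · ·
♙ · ♕ · ♗ ♙ ♝ ♙
♖ ♘ ♗ · ♔ · ♘ ♖


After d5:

♜ · · · ♚ ♝ ♞ ♜
♟ · · ♟ ♟ ♟ ♟ ♟
· · · · · · · ·
♛ ♟ ♟ ♙ · · · ·
· ♞ ♙ · · · ♙ ·
· · · · ♙ · · ·
♙ · ♕ · ♗ ♙ ♝ ♙
♖ ♘ ♗ · ♔ · ♘ ♖



  a b c d e f g h
  ─────────────────
8│♜ · · · ♚ ♝ ♞ ♜│8
7│♟ · · ♟ ♟ ♟ ♟ ♟│7
6│· · · · · · · ·│6
5│♛ ♟ ♟ ♙ · · · ·│5
4│· ♞ ♙ · · · ♙ ·│4
3│· · · · ♙ · · ·│3
2│♙ · ♕ · ♗ ♙ ♝ ♙│2
1│♖ ♘ ♗ · ♔ · ♘ ♖│1
  ─────────────────
  a b c d e f g h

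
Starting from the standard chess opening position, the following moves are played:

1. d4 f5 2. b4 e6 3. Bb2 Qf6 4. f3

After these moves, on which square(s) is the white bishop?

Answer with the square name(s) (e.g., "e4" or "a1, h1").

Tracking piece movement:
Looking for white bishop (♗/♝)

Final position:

  a b c d e f g h
  ─────────────────
8│♜ ♞ ♝ · ♚ ♝ ♞ ♜│8
7│♟ ♟ ♟ ♟ · · ♟ ♟│7
6│· · · · ♟ ♛ · ·│6
5│· · · · · ♟ · ·│5
4│· ♙ · ♙ · · · ·│4
3│· · · · · ♙ · ·│3
2│♙ ♗ ♙ · ♙ · ♙ ♙│2
1│♖ ♘ · ♕ ♔ ♗ ♘ ♖│1
  ─────────────────
  a b c d e f g h


b2, f1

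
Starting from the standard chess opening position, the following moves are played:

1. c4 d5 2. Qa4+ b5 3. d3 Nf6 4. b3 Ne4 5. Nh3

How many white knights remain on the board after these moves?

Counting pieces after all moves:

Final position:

  a b c d e f g h
  ─────────────────
8│♜ ♞ ♝ ♛ ♚ ♝ · ♜│8
7│♟ · ♟ · ♟ ♟ ♟ ♟│7
6│· · · · · · · ·│6
5│· ♟ · ♟ · · · ·│5
4│♕ · ♙ · ♞ · · ·│4
3│· ♙ · ♙ · · · ♘│3
2│♙ · · · ♙ ♙ ♙ ♙│2
1│♖ ♘ ♗ · ♔ ♗ · ♖│1
  ─────────────────
  a b c d e f g h


2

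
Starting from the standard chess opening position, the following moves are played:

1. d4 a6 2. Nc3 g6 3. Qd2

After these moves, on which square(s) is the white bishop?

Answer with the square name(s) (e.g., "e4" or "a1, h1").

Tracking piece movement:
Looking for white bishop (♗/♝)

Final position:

  a b c d e f g h
  ─────────────────
8│♜ ♞ ♝ ♛ ♚ ♝ ♞ ♜│8
7│· ♟ ♟ ♟ ♟ ♟ · ♟│7
6│♟ · · · · · ♟ ·│6
5│· · · · · · · ·│5
4│· · · ♙ · · · ·│4
3│· · ♘ · · · · ·│3
2│♙ ♙ ♙ ♕ ♙ ♙ ♙ ♙│2
1│♖ · ♗ · ♔ ♗ ♘ ♖│1
  ─────────────────
  a b c d e f g h


c1, f1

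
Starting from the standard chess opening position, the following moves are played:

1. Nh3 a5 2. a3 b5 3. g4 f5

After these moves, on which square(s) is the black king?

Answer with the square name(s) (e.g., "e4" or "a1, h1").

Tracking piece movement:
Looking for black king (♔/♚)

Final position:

  a b c d e f g h
  ─────────────────
8│♜ ♞ ♝ ♛ ♚ ♝ ♞ ♜│8
7│· · ♟ ♟ ♟ · ♟ ♟│7
6│· · · · · · · ·│6
5│♟ ♟ · · · ♟ · ·│5
4│· · · · · · ♙ ·│4
3│♙ · · · · · · ♘│3
2│· ♙ ♙ ♙ ♙ ♙ · ♙│2
1│♖ ♘ ♗ ♕ ♔ ♗ · ♖│1
  ─────────────────
  a b c d e f g h


e8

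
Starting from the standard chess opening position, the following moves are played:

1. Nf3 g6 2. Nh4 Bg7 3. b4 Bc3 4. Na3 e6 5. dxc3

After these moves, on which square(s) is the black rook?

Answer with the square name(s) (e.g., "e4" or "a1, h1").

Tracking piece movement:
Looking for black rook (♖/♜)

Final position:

  a b c d e f g h
  ─────────────────
8│♜ ♞ ♝ ♛ ♚ · ♞ ♜│8
7│♟ ♟ ♟ ♟ · ♟ · ♟│7
6│· · · · ♟ · ♟ ·│6
5│· · · · · · · ·│5
4│· ♙ · · · · · ♘│4
3│♘ · ♙ · · · · ·│3
2│♙ · ♙ · ♙ ♙ ♙ ♙│2
1│♖ · ♗ ♕ ♔ ♗ · ♖│1
  ─────────────────
  a b c d e f g h


a8, h8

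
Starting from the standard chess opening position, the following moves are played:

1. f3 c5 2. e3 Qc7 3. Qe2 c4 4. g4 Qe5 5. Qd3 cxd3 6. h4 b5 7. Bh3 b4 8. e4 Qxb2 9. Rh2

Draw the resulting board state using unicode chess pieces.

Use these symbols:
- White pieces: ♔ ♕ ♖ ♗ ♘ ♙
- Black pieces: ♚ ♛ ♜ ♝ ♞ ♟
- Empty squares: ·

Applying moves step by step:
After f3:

♜ ♞ ♝ ♛ ♚ ♝ ♞ ♜
♟ ♟ ♟ ♟ ♟ ♟ ♟ ♟
· · · · · · · ·
· · · · · · · ·
· · · · · · · ·
· · · · · ♙ · ·
♙ ♙ ♙ ♙ ♙ · ♙ ♙
♖ ♘ ♗ ♕ ♔ ♗ ♘ ♖


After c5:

♜ ♞ ♝ ♛ ♚ ♝ ♞ ♜
♟ ♟ · ♟ ♟ ♟ ♟ ♟
· · · · · · · ·
· · ♟ · · · · ·
· · · · · · · ·
· · · · · ♙ · ·
♙ ♙ ♙ ♙ ♙ · ♙ ♙
♖ ♘ ♗ ♕ ♔ ♗ ♘ ♖


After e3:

♜ ♞ ♝ ♛ ♚ ♝ ♞ ♜
♟ ♟ · ♟ ♟ ♟ ♟ ♟
· · · · · · · ·
· · ♟ · · · · ·
· · · · · · · ·
· · · · ♙ ♙ · ·
♙ ♙ ♙ ♙ · · ♙ ♙
♖ ♘ ♗ ♕ ♔ ♗ ♘ ♖


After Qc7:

♜ ♞ ♝ · ♚ ♝ ♞ ♜
♟ ♟ ♛ ♟ ♟ ♟ ♟ ♟
· · · · · · · ·
· · ♟ · · · · ·
· · · · · · · ·
· · · · ♙ ♙ · ·
♙ ♙ ♙ ♙ · · ♙ ♙
♖ ♘ ♗ ♕ ♔ ♗ ♘ ♖


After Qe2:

♜ ♞ ♝ · ♚ ♝ ♞ ♜
♟ ♟ ♛ ♟ ♟ ♟ ♟ ♟
· · · · · · · ·
· · ♟ · · · · ·
· · · · · · · ·
· · · · ♙ ♙ · ·
♙ ♙ ♙ ♙ ♕ · ♙ ♙
♖ ♘ ♗ · ♔ ♗ ♘ ♖


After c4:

♜ ♞ ♝ · ♚ ♝ ♞ ♜
♟ ♟ ♛ ♟ ♟ ♟ ♟ ♟
· · · · · · · ·
· · · · · · · ·
· · ♟ · · · · ·
· · · · ♙ ♙ · ·
♙ ♙ ♙ ♙ ♕ · ♙ ♙
♖ ♘ ♗ · ♔ ♗ ♘ ♖


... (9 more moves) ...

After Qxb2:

♜ ♞ ♝ · ♚ ♝ ♞ ♜
♟ · · ♟ ♟ ♟ ♟ ♟
· · · · · · · ·
· · · · · · · ·
· ♟ · · ♙ · ♙ ♙
· · · ♟ · ♙ · ♗
♙ ♛ ♙ ♙ · · · ·
♖ ♘ ♗ · ♔ · ♘ ♖


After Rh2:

♜ ♞ ♝ · ♚ ♝ ♞ ♜
♟ · · ♟ ♟ ♟ ♟ ♟
· · · · · · · ·
· · · · · · · ·
· ♟ · · ♙ · ♙ ♙
· · · ♟ · ♙ · ♗
♙ ♛ ♙ ♙ · · · ♖
♖ ♘ ♗ · ♔ · ♘ ·



  a b c d e f g h
  ─────────────────
8│♜ ♞ ♝ · ♚ ♝ ♞ ♜│8
7│♟ · · ♟ ♟ ♟ ♟ ♟│7
6│· · · · · · · ·│6
5│· · · · · · · ·│5
4│· ♟ · · ♙ · ♙ ♙│4
3│· · · ♟ · ♙ · ♗│3
2│♙ ♛ ♙ ♙ · · · ♖│2
1│♖ ♘ ♗ · ♔ · ♘ ·│1
  ─────────────────
  a b c d e f g h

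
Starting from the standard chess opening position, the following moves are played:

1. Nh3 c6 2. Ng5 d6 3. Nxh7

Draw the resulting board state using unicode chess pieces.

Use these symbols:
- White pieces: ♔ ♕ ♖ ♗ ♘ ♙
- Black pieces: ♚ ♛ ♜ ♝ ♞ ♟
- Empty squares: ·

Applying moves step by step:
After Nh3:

♜ ♞ ♝ ♛ ♚ ♝ ♞ ♜
♟ ♟ ♟ ♟ ♟ ♟ ♟ ♟
· · · · · · · ·
· · · · · · · ·
· · · · · · · ·
· · · · · · · ♘
♙ ♙ ♙ ♙ ♙ ♙ ♙ ♙
♖ ♘ ♗ ♕ ♔ ♗ · ♖


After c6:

♜ ♞ ♝ ♛ ♚ ♝ ♞ ♜
♟ ♟ · ♟ ♟ ♟ ♟ ♟
· · ♟ · · · · ·
· · · · · · · ·
· · · · · · · ·
· · · · · · · ♘
♙ ♙ ♙ ♙ ♙ ♙ ♙ ♙
♖ ♘ ♗ ♕ ♔ ♗ · ♖


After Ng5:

♜ ♞ ♝ ♛ ♚ ♝ ♞ ♜
♟ ♟ · ♟ ♟ ♟ ♟ ♟
· · ♟ · · · · ·
· · · · · · ♘ ·
· · · · · · · ·
· · · · · · · ·
♙ ♙ ♙ ♙ ♙ ♙ ♙ ♙
♖ ♘ ♗ ♕ ♔ ♗ · ♖


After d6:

♜ ♞ ♝ ♛ ♚ ♝ ♞ ♜
♟ ♟ · · ♟ ♟ ♟ ♟
· · ♟ ♟ · · · ·
· · · · · · ♘ ·
· · · · · · · ·
· · · · · · · ·
♙ ♙ ♙ ♙ ♙ ♙ ♙ ♙
♖ ♘ ♗ ♕ ♔ ♗ · ♖


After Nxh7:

♜ ♞ ♝ ♛ ♚ ♝ ♞ ♜
♟ ♟ · · ♟ ♟ ♟ ♘
· · ♟ ♟ · · · ·
· · · · · · · ·
· · · · · · · ·
· · · · · · · ·
♙ ♙ ♙ ♙ ♙ ♙ ♙ ♙
♖ ♘ ♗ ♕ ♔ ♗ · ♖



  a b c d e f g h
  ─────────────────
8│♜ ♞ ♝ ♛ ♚ ♝ ♞ ♜│8
7│♟ ♟ · · ♟ ♟ ♟ ♘│7
6│· · ♟ ♟ · · · ·│6
5│· · · · · · · ·│5
4│· · · · · · · ·│4
3│· · · · · · · ·│3
2│♙ ♙ ♙ ♙ ♙ ♙ ♙ ♙│2
1│♖ ♘ ♗ ♕ ♔ ♗ · ♖│1
  ─────────────────
  a b c d e f g h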